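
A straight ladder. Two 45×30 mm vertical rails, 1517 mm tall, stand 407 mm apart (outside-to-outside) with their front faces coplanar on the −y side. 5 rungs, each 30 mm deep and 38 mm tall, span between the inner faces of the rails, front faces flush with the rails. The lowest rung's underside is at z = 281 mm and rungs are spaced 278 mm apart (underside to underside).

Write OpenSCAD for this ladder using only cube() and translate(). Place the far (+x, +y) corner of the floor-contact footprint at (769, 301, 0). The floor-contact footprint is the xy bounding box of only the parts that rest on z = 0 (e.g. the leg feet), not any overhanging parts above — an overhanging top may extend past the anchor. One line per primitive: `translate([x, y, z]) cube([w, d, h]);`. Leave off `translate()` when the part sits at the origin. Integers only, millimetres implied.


translate([362, 271, 0]) cube([45, 30, 1517]);
translate([724, 271, 0]) cube([45, 30, 1517]);
translate([407, 271, 281]) cube([317, 30, 38]);
translate([407, 271, 559]) cube([317, 30, 38]);
translate([407, 271, 837]) cube([317, 30, 38]);
translate([407, 271, 1115]) cube([317, 30, 38]);
translate([407, 271, 1393]) cube([317, 30, 38]);


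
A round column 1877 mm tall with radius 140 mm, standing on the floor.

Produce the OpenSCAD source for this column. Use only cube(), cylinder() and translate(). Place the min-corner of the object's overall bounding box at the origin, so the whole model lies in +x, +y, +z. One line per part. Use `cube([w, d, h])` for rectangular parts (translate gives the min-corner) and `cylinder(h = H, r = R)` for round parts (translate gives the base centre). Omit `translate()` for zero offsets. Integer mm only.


translate([140, 140, 0]) cylinder(h = 1877, r = 140);


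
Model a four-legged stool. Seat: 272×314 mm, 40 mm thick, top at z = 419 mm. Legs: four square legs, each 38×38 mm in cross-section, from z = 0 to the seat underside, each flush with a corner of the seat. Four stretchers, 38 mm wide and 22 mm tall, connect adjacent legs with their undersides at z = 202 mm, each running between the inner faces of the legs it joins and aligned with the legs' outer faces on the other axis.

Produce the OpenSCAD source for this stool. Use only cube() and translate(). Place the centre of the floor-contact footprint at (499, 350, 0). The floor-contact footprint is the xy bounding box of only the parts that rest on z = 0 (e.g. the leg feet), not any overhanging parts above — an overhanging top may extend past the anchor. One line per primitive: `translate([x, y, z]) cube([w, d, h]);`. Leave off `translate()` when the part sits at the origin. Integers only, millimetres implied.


translate([363, 193, 379]) cube([272, 314, 40]);
translate([363, 193, 0]) cube([38, 38, 379]);
translate([597, 193, 0]) cube([38, 38, 379]);
translate([363, 469, 0]) cube([38, 38, 379]);
translate([597, 469, 0]) cube([38, 38, 379]);
translate([401, 193, 202]) cube([196, 38, 22]);
translate([401, 469, 202]) cube([196, 38, 22]);
translate([363, 231, 202]) cube([38, 238, 22]);
translate([597, 231, 202]) cube([38, 238, 22]);


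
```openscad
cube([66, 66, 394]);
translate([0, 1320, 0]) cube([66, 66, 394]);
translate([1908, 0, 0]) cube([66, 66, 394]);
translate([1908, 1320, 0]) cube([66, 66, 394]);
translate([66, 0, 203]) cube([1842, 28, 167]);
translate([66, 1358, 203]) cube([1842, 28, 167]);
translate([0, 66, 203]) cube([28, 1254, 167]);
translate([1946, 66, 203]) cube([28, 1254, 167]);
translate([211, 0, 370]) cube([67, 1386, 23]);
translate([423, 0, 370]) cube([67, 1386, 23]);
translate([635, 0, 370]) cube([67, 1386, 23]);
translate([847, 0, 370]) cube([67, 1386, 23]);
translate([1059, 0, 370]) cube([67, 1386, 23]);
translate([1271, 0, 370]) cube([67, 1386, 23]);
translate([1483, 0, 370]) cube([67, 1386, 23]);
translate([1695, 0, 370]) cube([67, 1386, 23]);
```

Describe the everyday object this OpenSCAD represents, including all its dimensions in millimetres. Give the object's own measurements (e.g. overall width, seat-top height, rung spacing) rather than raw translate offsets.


A bed frame 1974 mm long (x) by 1386 mm wide (y). Four 66×66 mm corner posts, 394 mm tall, at the corners of the footprint. Four rails of 28 mm thickness and 167 mm height run between adjacent posts with their undersides at z = 203 mm, their outer faces flush with the outside of the frame (the two x-running rails run between the posts' inner faces; the two y-running rails run between the posts' inner faces). 8 slats, each 67 mm wide (x) and 23 mm thick, lie across the top of the two x-running rails, running the full 1386 mm width of the frame in y; along x they sit between the end posts with a 145 mm gap after the −x posts and between neighbouring slats, leaving 146 mm before the +x posts.


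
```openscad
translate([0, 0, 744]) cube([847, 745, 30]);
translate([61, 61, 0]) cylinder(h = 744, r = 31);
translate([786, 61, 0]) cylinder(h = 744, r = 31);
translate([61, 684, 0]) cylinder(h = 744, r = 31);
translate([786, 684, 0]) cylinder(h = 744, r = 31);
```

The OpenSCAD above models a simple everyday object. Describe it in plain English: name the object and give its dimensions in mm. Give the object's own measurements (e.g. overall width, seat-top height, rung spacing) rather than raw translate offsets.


A table: top 847 mm (x) × 745 mm (y), 30 mm thick, upper face at z = 774 mm, on four round legs of 62 mm diameter, each leg's bounding box inset 30 mm from the nearest pair of top edges from z = 0 to the bottom of the top.


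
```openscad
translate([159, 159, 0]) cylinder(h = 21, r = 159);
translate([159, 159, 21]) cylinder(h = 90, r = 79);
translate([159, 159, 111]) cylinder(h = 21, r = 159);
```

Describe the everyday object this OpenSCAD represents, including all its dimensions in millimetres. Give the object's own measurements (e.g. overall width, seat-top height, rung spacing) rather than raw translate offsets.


A spool: two coaxial disc flanges of radius 159 mm and thickness 21 mm, joined by a core cylinder of radius 79 mm and height 90 mm. The lower flange rests on z = 0 and the three cylinders share a vertical axis.


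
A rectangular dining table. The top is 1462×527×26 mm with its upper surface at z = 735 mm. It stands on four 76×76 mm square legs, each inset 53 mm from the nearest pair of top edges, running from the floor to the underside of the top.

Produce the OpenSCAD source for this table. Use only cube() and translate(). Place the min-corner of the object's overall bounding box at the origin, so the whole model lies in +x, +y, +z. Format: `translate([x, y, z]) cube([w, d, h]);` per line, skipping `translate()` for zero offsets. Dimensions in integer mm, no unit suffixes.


translate([0, 0, 709]) cube([1462, 527, 26]);
translate([53, 53, 0]) cube([76, 76, 709]);
translate([1333, 53, 0]) cube([76, 76, 709]);
translate([53, 398, 0]) cube([76, 76, 709]);
translate([1333, 398, 0]) cube([76, 76, 709]);


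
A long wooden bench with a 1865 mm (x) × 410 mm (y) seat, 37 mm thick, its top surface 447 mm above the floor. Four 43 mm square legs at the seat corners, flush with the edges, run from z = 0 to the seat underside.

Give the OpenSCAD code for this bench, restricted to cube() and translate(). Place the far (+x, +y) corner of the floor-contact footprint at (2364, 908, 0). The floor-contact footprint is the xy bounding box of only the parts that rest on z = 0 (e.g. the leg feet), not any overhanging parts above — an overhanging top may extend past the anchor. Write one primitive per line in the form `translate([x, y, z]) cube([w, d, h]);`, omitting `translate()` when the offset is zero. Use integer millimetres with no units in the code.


translate([499, 498, 410]) cube([1865, 410, 37]);
translate([499, 498, 0]) cube([43, 43, 410]);
translate([499, 865, 0]) cube([43, 43, 410]);
translate([2321, 498, 0]) cube([43, 43, 410]);
translate([2321, 865, 0]) cube([43, 43, 410]);


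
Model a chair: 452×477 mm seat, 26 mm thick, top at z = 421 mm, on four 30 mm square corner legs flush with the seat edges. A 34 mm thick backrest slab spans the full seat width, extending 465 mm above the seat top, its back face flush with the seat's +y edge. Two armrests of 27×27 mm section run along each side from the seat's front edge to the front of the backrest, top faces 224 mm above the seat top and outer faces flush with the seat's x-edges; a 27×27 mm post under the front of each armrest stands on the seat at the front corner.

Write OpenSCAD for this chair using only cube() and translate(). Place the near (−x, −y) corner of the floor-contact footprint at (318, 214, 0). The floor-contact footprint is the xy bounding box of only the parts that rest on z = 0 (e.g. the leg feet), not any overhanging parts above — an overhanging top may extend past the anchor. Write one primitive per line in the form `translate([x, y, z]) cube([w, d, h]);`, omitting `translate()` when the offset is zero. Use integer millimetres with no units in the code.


translate([318, 214, 395]) cube([452, 477, 26]);
translate([318, 214, 0]) cube([30, 30, 395]);
translate([740, 214, 0]) cube([30, 30, 395]);
translate([318, 661, 0]) cube([30, 30, 395]);
translate([740, 661, 0]) cube([30, 30, 395]);
translate([318, 657, 421]) cube([452, 34, 465]);
translate([318, 214, 618]) cube([27, 443, 27]);
translate([743, 214, 618]) cube([27, 443, 27]);
translate([318, 214, 421]) cube([27, 27, 197]);
translate([743, 214, 421]) cube([27, 27, 197]);


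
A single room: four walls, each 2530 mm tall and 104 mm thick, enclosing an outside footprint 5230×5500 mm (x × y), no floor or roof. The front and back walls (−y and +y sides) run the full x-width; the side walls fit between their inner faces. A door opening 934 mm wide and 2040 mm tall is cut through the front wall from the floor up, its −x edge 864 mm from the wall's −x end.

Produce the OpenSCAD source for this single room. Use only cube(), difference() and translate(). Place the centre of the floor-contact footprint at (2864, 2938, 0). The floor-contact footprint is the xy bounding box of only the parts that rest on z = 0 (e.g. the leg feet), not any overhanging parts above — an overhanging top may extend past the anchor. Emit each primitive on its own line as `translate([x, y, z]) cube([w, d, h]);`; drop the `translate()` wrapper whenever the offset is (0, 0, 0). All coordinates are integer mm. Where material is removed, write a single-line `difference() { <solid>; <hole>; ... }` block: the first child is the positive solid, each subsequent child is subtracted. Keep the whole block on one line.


difference() { translate([249, 188, 0]) cube([5230, 104, 2530]); translate([1113, 188, 0]) cube([934, 104, 2040]); }
translate([249, 5584, 0]) cube([5230, 104, 2530]);
translate([249, 292, 0]) cube([104, 5292, 2530]);
translate([5375, 292, 0]) cube([104, 5292, 2530]);


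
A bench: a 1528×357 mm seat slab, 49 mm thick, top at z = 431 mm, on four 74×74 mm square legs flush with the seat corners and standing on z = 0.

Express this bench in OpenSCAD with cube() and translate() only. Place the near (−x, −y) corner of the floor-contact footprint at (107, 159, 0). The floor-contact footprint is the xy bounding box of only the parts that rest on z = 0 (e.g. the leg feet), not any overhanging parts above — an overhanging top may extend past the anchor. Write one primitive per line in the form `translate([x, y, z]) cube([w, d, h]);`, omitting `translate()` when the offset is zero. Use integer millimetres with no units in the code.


// leg_h = 431 − 49 = 382
translate([107, 159, 382]) cube([1528, 357, 49]);
translate([107, 159, 0]) cube([74, 74, 382]);
translate([107, 442, 0]) cube([74, 74, 382]);
translate([1561, 159, 0]) cube([74, 74, 382]);
translate([1561, 442, 0]) cube([74, 74, 382]);


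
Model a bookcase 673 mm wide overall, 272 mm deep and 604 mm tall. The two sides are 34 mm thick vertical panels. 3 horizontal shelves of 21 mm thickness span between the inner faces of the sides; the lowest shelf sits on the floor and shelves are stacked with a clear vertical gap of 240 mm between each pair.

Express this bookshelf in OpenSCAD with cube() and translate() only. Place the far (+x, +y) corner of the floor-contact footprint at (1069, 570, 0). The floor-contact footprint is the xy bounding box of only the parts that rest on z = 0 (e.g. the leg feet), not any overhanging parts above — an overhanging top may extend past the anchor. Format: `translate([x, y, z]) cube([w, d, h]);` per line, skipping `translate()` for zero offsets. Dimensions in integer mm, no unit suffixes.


translate([396, 298, 0]) cube([34, 272, 604]);
translate([1035, 298, 0]) cube([34, 272, 604]);
translate([430, 298, 0]) cube([605, 272, 21]);
translate([430, 298, 261]) cube([605, 272, 21]);
translate([430, 298, 522]) cube([605, 272, 21]);


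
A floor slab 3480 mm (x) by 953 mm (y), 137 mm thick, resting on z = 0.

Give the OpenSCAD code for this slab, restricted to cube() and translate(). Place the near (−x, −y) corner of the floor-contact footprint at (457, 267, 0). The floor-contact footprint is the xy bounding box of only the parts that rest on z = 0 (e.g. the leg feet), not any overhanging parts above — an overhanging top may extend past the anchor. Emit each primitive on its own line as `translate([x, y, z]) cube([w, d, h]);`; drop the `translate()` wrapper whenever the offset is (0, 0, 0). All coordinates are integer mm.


translate([457, 267, 0]) cube([3480, 953, 137]);


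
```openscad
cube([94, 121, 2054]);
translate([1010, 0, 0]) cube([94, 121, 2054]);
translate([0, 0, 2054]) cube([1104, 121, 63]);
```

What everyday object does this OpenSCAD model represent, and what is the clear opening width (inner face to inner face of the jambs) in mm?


A door frame. The clear opening width is 916 mm.

Two 2054 mm tall posts with a header on top — a door frame. The left jamb is 94 mm wide at x = 0; the right jamb starts at x = 1010. The clear opening is 1010 − 94 = 916 mm.


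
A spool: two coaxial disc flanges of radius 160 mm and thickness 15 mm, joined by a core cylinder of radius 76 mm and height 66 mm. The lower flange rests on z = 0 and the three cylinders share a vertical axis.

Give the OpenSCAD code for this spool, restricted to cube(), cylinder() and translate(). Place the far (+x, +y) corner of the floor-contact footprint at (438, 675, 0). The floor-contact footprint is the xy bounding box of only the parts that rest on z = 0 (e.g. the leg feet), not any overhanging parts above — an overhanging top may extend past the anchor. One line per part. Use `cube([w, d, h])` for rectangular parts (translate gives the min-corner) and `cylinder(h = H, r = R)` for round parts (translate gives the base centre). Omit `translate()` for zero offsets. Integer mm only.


translate([278, 515, 0]) cylinder(h = 15, r = 160);
translate([278, 515, 15]) cylinder(h = 66, r = 76);
translate([278, 515, 81]) cylinder(h = 15, r = 160);


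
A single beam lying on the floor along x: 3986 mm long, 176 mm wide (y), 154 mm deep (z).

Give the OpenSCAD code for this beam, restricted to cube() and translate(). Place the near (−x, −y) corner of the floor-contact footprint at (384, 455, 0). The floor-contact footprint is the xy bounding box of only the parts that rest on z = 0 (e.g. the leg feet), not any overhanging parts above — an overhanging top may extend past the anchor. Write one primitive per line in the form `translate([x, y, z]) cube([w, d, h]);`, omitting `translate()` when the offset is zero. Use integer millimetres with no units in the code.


translate([384, 455, 0]) cube([3986, 176, 154]);


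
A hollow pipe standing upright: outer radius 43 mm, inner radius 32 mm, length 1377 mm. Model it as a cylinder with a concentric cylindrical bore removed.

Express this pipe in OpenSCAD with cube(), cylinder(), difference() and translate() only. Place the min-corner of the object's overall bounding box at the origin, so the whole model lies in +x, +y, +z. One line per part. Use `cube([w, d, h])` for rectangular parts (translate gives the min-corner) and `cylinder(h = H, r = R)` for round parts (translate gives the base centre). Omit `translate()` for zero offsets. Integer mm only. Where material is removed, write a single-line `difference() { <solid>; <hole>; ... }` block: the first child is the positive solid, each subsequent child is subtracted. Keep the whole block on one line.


difference() { translate([43, 43, 0]) cylinder(h = 1377, r = 43); translate([43, 43, 0]) cylinder(h = 1377, r = 32); }


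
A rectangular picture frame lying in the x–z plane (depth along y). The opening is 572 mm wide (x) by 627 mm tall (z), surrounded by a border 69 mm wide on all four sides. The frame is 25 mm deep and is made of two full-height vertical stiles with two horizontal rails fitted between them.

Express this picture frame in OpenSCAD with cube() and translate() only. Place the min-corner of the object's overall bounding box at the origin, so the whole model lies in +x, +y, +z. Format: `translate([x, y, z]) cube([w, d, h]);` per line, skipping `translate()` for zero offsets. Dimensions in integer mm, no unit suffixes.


cube([69, 25, 765]);
translate([641, 0, 0]) cube([69, 25, 765]);
translate([69, 0, 0]) cube([572, 25, 69]);
translate([69, 0, 696]) cube([572, 25, 69]);


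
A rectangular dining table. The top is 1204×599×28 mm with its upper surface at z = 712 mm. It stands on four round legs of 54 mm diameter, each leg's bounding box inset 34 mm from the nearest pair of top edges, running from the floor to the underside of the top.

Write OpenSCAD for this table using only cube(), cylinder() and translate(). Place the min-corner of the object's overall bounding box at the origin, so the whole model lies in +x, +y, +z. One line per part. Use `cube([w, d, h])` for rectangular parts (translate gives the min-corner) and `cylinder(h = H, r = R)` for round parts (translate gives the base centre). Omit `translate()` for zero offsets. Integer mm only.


translate([0, 0, 684]) cube([1204, 599, 28]);
translate([61, 61, 0]) cylinder(h = 684, r = 27);
translate([1143, 61, 0]) cylinder(h = 684, r = 27);
translate([61, 538, 0]) cylinder(h = 684, r = 27);
translate([1143, 538, 0]) cylinder(h = 684, r = 27);


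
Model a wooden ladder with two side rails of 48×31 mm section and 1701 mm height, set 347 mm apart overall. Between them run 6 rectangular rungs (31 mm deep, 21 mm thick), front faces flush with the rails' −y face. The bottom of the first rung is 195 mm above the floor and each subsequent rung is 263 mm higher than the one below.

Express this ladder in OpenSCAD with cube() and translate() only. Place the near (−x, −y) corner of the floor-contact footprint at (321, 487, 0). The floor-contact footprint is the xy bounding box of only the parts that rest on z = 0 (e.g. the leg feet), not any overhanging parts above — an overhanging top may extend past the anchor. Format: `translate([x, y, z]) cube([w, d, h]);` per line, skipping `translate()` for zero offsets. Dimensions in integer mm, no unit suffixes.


translate([321, 487, 0]) cube([48, 31, 1701]);
translate([620, 487, 0]) cube([48, 31, 1701]);
translate([369, 487, 195]) cube([251, 31, 21]);
translate([369, 487, 458]) cube([251, 31, 21]);
translate([369, 487, 721]) cube([251, 31, 21]);
translate([369, 487, 984]) cube([251, 31, 21]);
translate([369, 487, 1247]) cube([251, 31, 21]);
translate([369, 487, 1510]) cube([251, 31, 21]);


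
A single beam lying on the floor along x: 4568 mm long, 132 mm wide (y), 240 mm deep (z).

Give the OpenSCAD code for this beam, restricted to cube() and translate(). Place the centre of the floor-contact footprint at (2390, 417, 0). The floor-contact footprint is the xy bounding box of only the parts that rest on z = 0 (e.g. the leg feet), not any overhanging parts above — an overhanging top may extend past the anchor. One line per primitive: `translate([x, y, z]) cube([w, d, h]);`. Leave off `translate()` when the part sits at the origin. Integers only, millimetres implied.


translate([106, 351, 0]) cube([4568, 132, 240]);


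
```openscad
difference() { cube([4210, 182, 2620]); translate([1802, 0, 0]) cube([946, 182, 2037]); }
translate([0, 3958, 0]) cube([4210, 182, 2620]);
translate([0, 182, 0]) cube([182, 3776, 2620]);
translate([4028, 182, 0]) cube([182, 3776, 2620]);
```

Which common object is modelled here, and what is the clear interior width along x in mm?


A single room. The interior width is 3846 mm.

Four walls enclosing a rectangle with a door in the front wall — a room. Outside width 4210 minus two 182 mm walls gives 3846 mm.


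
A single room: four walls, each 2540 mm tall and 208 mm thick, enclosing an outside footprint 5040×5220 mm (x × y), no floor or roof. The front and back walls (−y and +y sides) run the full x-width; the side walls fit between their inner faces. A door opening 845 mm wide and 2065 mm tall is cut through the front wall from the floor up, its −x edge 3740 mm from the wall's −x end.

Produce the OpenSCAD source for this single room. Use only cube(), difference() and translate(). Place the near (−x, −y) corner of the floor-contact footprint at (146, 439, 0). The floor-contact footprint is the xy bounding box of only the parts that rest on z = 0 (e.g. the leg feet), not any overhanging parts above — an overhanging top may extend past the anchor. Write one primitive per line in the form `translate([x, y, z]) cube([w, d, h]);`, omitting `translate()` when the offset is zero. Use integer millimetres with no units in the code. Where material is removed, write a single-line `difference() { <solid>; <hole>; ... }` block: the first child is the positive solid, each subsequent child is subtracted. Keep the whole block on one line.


difference() { translate([146, 439, 0]) cube([5040, 208, 2540]); translate([3886, 439, 0]) cube([845, 208, 2065]); }
translate([146, 5451, 0]) cube([5040, 208, 2540]);
translate([146, 647, 0]) cube([208, 4804, 2540]);
translate([4978, 647, 0]) cube([208, 4804, 2540]);


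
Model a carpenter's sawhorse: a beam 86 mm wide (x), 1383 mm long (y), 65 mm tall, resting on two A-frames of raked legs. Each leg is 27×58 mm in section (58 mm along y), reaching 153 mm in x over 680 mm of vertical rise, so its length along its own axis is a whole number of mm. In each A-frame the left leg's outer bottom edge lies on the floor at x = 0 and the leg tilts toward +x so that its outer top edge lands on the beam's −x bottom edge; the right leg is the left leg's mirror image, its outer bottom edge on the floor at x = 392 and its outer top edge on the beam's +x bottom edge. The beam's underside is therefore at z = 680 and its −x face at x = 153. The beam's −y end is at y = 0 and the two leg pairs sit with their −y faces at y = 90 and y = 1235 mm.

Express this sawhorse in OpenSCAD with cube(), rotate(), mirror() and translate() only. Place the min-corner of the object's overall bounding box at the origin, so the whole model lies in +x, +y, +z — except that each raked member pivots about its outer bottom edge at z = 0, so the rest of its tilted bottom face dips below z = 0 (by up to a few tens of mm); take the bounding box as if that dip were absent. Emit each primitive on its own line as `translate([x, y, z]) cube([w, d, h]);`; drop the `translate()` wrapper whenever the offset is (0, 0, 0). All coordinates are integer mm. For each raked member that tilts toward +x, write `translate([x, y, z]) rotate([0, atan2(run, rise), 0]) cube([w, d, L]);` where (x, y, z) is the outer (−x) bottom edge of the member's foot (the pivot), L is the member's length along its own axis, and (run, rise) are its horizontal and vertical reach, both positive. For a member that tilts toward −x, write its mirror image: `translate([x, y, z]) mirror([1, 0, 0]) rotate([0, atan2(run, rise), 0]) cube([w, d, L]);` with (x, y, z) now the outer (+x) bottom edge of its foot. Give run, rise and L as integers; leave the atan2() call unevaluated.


translate([153, 0, 680]) cube([86, 1383, 65]);
translate([0, 90, 0]) rotate([0, atan2(153, 680), 0]) cube([27, 58, 697]);
translate([392, 90, 0]) mirror([1, 0, 0]) rotate([0, atan2(153, 680), 0]) cube([27, 58, 697]);
translate([0, 1235, 0]) rotate([0, atan2(153, 680), 0]) cube([27, 58, 697]);
translate([392, 1235, 0]) mirror([1, 0, 0]) rotate([0, atan2(153, 680), 0]) cube([27, 58, 697]);


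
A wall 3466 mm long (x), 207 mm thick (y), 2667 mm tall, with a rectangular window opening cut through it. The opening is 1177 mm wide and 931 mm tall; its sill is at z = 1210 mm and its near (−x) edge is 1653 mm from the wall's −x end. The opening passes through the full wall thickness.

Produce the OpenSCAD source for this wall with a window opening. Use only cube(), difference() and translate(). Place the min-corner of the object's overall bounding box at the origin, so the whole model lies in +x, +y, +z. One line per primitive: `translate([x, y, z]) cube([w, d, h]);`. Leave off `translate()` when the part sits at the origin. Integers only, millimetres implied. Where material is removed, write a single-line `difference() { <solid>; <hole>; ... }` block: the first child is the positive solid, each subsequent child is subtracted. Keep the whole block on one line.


difference() { cube([3466, 207, 2667]); translate([1653, 0, 1210]) cube([1177, 207, 931]); }


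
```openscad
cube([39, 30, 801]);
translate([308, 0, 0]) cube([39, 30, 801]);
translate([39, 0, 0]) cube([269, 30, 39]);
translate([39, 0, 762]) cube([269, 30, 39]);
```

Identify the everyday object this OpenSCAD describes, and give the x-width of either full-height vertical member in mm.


A picture frame. The border width is 39 mm.

Four thin pieces enclosing a rectangular opening — a picture frame. The two full-height stiles are 801 mm tall; the top rail sits at z = 762 and is 39 mm tall, so the border above the opening is 801 − 762 = 39 mm, matching the stile x-width.


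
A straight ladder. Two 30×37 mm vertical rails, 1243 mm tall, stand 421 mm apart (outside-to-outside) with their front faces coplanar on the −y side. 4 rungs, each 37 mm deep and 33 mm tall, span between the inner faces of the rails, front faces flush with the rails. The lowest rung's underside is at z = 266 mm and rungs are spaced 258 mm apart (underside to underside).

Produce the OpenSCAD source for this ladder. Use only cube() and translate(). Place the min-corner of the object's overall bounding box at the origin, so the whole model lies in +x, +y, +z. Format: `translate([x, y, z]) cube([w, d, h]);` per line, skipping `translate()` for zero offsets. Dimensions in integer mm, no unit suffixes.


cube([30, 37, 1243]);
translate([391, 0, 0]) cube([30, 37, 1243]);
translate([30, 0, 266]) cube([361, 37, 33]);
translate([30, 0, 524]) cube([361, 37, 33]);
translate([30, 0, 782]) cube([361, 37, 33]);
translate([30, 0, 1040]) cube([361, 37, 33]);


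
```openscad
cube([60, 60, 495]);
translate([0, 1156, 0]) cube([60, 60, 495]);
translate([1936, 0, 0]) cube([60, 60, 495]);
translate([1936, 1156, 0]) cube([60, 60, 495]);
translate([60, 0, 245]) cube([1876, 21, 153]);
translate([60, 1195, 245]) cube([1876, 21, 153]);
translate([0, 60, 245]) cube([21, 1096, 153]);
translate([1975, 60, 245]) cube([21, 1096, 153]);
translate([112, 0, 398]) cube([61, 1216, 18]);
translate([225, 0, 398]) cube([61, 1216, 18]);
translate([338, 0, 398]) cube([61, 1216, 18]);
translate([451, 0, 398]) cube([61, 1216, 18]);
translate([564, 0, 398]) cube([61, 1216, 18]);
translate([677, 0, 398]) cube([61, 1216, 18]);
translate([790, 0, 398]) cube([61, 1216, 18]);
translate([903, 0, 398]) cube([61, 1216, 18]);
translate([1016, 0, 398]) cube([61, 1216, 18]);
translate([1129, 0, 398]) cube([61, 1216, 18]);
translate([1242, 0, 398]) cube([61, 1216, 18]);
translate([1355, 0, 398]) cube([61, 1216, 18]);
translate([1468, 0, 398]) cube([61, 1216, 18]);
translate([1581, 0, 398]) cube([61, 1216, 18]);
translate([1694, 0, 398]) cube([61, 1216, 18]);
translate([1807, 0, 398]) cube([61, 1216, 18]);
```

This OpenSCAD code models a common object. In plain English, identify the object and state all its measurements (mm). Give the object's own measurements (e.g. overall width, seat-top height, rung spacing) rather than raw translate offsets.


A bed frame 1996 mm long (x) by 1216 mm wide (y). Four 60×60 mm corner posts, 495 mm tall, at the corners of the footprint. Four rails of 21 mm thickness and 153 mm height run between adjacent posts with their undersides at z = 245 mm, their outer faces flush with the outside of the frame (the two x-running rails run between the posts' inner faces; the two y-running rails run between the posts' inner faces). 16 slats, each 61 mm wide (x) and 18 mm thick, lie across the top of the two x-running rails, running the full 1216 mm width of the frame in y; along x they sit between the end posts with a 52 mm gap after the −x posts and between neighbouring slats, leaving 68 mm before the +x posts.


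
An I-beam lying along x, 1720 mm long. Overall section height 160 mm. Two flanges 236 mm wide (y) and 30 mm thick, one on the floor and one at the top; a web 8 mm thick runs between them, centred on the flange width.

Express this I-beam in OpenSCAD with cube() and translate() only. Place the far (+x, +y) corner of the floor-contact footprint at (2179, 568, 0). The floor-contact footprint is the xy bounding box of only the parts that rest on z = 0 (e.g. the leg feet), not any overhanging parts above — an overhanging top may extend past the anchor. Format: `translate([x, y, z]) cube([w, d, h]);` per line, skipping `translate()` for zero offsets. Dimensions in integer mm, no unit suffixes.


translate([459, 332, 0]) cube([1720, 236, 30]);
translate([459, 446, 30]) cube([1720, 8, 100]);
translate([459, 332, 130]) cube([1720, 236, 30]);


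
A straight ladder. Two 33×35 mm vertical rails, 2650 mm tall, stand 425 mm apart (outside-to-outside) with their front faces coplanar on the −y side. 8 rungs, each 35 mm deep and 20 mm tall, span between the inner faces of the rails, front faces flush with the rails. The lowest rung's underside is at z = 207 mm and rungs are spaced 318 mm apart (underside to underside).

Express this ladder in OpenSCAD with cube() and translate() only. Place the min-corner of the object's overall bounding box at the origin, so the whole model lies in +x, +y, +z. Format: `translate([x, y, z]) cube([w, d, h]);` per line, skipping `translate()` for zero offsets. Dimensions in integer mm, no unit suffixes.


cube([33, 35, 2650]);
translate([392, 0, 0]) cube([33, 35, 2650]);
translate([33, 0, 207]) cube([359, 35, 20]);
translate([33, 0, 525]) cube([359, 35, 20]);
translate([33, 0, 843]) cube([359, 35, 20]);
translate([33, 0, 1161]) cube([359, 35, 20]);
translate([33, 0, 1479]) cube([359, 35, 20]);
translate([33, 0, 1797]) cube([359, 35, 20]);
translate([33, 0, 2115]) cube([359, 35, 20]);
translate([33, 0, 2433]) cube([359, 35, 20]);


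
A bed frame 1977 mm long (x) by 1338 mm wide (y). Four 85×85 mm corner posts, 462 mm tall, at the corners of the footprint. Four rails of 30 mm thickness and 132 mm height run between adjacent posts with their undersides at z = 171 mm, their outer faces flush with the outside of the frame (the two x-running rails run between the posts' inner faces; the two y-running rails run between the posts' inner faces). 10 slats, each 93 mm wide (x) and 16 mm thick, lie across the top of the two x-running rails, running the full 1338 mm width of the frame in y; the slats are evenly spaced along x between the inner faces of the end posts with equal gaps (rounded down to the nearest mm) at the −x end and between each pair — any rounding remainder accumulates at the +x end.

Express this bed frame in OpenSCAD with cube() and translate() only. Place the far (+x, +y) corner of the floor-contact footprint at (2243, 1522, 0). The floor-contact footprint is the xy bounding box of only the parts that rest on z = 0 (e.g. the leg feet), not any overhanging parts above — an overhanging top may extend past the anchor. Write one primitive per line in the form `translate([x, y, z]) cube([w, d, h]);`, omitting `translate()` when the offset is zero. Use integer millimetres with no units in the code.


translate([266, 184, 0]) cube([85, 85, 462]);
translate([266, 1437, 0]) cube([85, 85, 462]);
translate([2158, 184, 0]) cube([85, 85, 462]);
translate([2158, 1437, 0]) cube([85, 85, 462]);
translate([351, 184, 171]) cube([1807, 30, 132]);
translate([351, 1492, 171]) cube([1807, 30, 132]);
translate([266, 269, 171]) cube([30, 1168, 132]);
translate([2213, 269, 171]) cube([30, 1168, 132]);
translate([430, 184, 303]) cube([93, 1338, 16]);
translate([602, 184, 303]) cube([93, 1338, 16]);
translate([774, 184, 303]) cube([93, 1338, 16]);
translate([946, 184, 303]) cube([93, 1338, 16]);
translate([1118, 184, 303]) cube([93, 1338, 16]);
translate([1290, 184, 303]) cube([93, 1338, 16]);
translate([1462, 184, 303]) cube([93, 1338, 16]);
translate([1634, 184, 303]) cube([93, 1338, 16]);
translate([1806, 184, 303]) cube([93, 1338, 16]);
translate([1978, 184, 303]) cube([93, 1338, 16]);


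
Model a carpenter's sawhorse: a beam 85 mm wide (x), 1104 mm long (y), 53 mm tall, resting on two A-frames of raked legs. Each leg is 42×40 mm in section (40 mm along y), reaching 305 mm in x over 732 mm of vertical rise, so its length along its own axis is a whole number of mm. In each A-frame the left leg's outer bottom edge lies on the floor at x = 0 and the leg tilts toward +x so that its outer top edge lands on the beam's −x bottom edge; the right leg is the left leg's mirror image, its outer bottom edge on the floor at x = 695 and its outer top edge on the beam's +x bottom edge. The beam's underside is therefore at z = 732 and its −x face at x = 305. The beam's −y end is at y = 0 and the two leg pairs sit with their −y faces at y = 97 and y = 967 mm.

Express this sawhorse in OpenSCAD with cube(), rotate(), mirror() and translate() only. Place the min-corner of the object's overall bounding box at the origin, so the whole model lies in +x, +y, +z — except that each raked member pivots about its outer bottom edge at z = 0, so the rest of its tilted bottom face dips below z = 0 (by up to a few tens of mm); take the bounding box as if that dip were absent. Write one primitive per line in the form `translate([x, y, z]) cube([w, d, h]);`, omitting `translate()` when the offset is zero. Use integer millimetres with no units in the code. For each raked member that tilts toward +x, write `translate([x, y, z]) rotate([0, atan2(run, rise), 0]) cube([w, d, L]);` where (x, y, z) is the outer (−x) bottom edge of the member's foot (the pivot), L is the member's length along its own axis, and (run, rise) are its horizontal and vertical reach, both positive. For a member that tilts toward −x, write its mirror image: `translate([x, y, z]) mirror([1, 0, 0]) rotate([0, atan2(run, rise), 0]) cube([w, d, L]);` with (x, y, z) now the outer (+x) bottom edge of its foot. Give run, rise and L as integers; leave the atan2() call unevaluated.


// leg length = √(305² + 732²) = 793
// right-leg outer foot x = 2·305 + 85 = 695
// beam min-corner = (305, 0, 732)
translate([305, 0, 732]) cube([85, 1104, 53]);
translate([0, 97, 0]) rotate([0, atan2(305, 732), 0]) cube([42, 40, 793]);
translate([695, 97, 0]) mirror([1, 0, 0]) rotate([0, atan2(305, 732), 0]) cube([42, 40, 793]);
translate([0, 967, 0]) rotate([0, atan2(305, 732), 0]) cube([42, 40, 793]);
translate([695, 967, 0]) mirror([1, 0, 0]) rotate([0, atan2(305, 732), 0]) cube([42, 40, 793]);


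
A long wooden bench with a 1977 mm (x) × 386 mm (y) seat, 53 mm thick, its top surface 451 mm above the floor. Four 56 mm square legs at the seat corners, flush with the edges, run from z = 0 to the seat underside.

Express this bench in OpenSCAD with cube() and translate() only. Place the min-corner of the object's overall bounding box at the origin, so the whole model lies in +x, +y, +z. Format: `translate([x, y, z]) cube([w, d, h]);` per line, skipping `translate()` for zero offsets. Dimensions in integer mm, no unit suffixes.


translate([0, 0, 398]) cube([1977, 386, 53]);
cube([56, 56, 398]);
translate([0, 330, 0]) cube([56, 56, 398]);
translate([1921, 0, 0]) cube([56, 56, 398]);
translate([1921, 330, 0]) cube([56, 56, 398]);


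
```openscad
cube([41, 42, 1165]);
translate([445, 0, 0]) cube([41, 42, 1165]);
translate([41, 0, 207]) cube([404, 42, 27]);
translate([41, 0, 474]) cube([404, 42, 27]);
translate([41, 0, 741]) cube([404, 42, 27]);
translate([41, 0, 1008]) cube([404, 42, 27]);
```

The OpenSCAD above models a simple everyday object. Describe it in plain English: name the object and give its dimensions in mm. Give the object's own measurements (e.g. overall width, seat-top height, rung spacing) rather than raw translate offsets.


A straight ladder. Two 41×42 mm vertical rails, 1165 mm tall, stand 486 mm apart (outside-to-outside) with their front faces coplanar on the −y side. 4 rungs, each 42 mm deep and 27 mm tall, span between the inner faces of the rails, front faces flush with the rails. The lowest rung's underside is at z = 207 mm and rungs are spaced 267 mm apart (underside to underside).


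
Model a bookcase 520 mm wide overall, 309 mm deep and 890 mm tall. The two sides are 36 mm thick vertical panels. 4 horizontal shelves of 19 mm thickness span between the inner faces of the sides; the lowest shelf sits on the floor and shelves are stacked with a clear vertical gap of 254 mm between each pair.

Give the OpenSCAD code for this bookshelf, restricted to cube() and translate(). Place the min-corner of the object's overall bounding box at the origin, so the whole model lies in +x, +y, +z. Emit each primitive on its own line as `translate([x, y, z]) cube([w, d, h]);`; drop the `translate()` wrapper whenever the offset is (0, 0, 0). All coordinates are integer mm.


cube([36, 309, 890]);
translate([484, 0, 0]) cube([36, 309, 890]);
translate([36, 0, 0]) cube([448, 309, 19]);
translate([36, 0, 273]) cube([448, 309, 19]);
translate([36, 0, 546]) cube([448, 309, 19]);
translate([36, 0, 819]) cube([448, 309, 19]);


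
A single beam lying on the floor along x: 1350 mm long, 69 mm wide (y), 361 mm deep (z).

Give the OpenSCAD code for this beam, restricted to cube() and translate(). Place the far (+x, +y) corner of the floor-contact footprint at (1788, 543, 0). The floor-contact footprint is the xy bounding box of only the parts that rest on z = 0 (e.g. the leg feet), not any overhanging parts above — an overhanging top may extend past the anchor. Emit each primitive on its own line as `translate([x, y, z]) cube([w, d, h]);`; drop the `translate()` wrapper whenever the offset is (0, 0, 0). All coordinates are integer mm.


translate([438, 474, 0]) cube([1350, 69, 361]);


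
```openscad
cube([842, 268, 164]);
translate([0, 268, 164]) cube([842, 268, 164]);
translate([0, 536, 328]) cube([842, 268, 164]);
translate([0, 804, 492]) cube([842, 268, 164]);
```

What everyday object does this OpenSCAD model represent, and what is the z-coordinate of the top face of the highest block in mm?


A staircase. The total rise is 656 mm.

4 identical blocks, each offset up and back from the previous — a staircase. Each step is 164 mm tall and there are 4 of them, so the total rise is 4 × 164 = 656 mm.


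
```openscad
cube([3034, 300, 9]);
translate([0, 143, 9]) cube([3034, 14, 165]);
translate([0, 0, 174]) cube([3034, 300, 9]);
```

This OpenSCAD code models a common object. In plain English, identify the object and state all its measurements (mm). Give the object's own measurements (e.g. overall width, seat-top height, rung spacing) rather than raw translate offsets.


An I-beam lying along x, 3034 mm long. Overall section height 183 mm. Two flanges 300 mm wide (y) and 9 mm thick, one on the floor and one at the top; a web 14 mm thick runs between them, centred on the flange width.


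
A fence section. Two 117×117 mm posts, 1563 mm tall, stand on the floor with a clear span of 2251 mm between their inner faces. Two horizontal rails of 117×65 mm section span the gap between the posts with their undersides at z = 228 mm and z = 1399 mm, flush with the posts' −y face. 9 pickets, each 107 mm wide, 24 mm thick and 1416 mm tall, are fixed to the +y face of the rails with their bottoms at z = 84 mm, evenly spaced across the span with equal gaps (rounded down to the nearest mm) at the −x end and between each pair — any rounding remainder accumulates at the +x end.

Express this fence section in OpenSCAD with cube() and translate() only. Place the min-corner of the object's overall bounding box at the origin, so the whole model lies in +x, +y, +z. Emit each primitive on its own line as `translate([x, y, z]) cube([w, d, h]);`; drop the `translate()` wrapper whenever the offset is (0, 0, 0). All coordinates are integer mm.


cube([117, 117, 1563]);
translate([2368, 0, 0]) cube([117, 117, 1563]);
translate([117, 0, 228]) cube([2251, 117, 65]);
translate([117, 0, 1399]) cube([2251, 117, 65]);
translate([245, 117, 84]) cube([107, 24, 1416]);
translate([480, 117, 84]) cube([107, 24, 1416]);
translate([715, 117, 84]) cube([107, 24, 1416]);
translate([950, 117, 84]) cube([107, 24, 1416]);
translate([1185, 117, 84]) cube([107, 24, 1416]);
translate([1420, 117, 84]) cube([107, 24, 1416]);
translate([1655, 117, 84]) cube([107, 24, 1416]);
translate([1890, 117, 84]) cube([107, 24, 1416]);
translate([2125, 117, 84]) cube([107, 24, 1416]);
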